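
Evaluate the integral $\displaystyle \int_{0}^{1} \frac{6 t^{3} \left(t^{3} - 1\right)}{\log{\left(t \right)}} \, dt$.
$\log{\left(\frac{117649}{4096} \right)}$

Introduce a parameter $a$ in the exponent: let $I(a) = \int_{0}^{1} \frac{6 \left(t^{6} - t^{a}\right)}{\log{\left(t \right)}} \, dt$.

Since $\dfrac{\partial}{\partial a}\,t^{a} = t^{a} \ln t$, the $\ln t$ in the denominator cancels and
$$\frac{dI}{da} = \int_{0}^{1} -6 t^{a} \, dt = -6 \left[\frac{t^{a+1}}{a+1}\right]_0^1 = - \frac{6}{a + 1}.$$

Integrating with respect to $a$ gives $I(a) = \log{\left(\frac{117649}{\left(a + 1\right)^{6}} \right)} + C$.

At $a = 6$ the integrand is identically $0$, so $I(6) = 0$. The closed form gives $0$, hence $C = 0$.

Setting $a = 3$:
$$I = \log{\left(\frac{117649}{4096} \right)}.$$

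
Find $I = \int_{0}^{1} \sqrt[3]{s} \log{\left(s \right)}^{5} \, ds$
$- \frac{10935}{512}$

Consider the simpler parametrised integral
$$J(a) = \int_{0}^{1} s^{a} \, ds = \frac{1}{a + 1}.$$

Differentiating under the integral sign brings down a factor of $\ln s$:
$$\frac{dJ}{da} = \int_{0}^{1} s^{a} \log{\left(s \right)} \, ds = - \frac{1}{\left(a + 1\right)^{2}}.$$

Repeating $5$ times in total — each differentiation brings down another $\ln s$ — gives
$$\frac{d^{5}J}{da^{5}} = \int_{0}^{1} s^{a} \log{\left(s \right)}^{5} \, ds = - \frac{120}{\left(a + 1\right)^{6}},$$
and the integrand here is exactly the target integrand, so $I = - \frac{120}{\left(a + 1\right)^{6}}$.

Setting $a = \frac{1}{3}$:
$$I = - \frac{10935}{512}.$$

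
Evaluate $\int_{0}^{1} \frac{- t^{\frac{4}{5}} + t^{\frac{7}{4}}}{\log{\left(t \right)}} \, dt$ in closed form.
$\log{\left(\frac{55}{36} \right)}$

Replace the exponent $\frac{7}{4}$ by a parameter $a$: let $I(a) = \int_{0}^{1} \frac{- t^{\frac{4}{5}} + t^{a}}{\log{\left(t \right)}} \, dt$.

Since $\dfrac{\partial}{\partial a}\,t^{a} = t^{a} \ln t$, the $\ln t$ in the denominator cancels and
$$\frac{dI}{da} = \int_{0}^{1} t^{a} \, dt = \left[\frac{t^{a+1}}{a+1}\right]_0^1 = \frac{1}{a + 1}.$$

Integrating with respect to $a$ gives $I(a) = \log{\left(\frac{5 a}{9} + \frac{5}{9} \right)} + C$.

At $a = \frac{4}{5}$ the integrand is identically $0$, so $I(\frac{4}{5}) = 0$. The closed form gives $0$, hence $C = 0$.

Setting $a = \frac{7}{4}$:
$$I = \log{\left(\frac{55}{36} \right)}.$$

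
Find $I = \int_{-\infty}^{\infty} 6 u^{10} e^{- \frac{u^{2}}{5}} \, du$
$\frac{8859375 \sqrt{5} \sqrt{\pi}}{16}$

Begin with the known integral
$$J(a) = \int_{-\infty}^{\infty} 6 e^{- a u^{2}} \, du = \frac{6 \sqrt{\pi}}{\sqrt{a}}.$$

Differentiating under the integral sign brings down a factor of $(-u^2)$:
$$\frac{dJ}{da} = \int_{-\infty}^{\infty} - 6 u^{2} e^{- a u^{2}} \, du = - \frac{3 \sqrt{\pi}}{a^{\frac{3}{2}}}.$$

Repeating $5$ times in total — each differentiation brings down another $(-u^2)$ — gives
$$\frac{d^{5}J}{da^{5}} = \int_{-\infty}^{\infty} - 6 u^{10} e^{- a u^{2}} \, du = - \frac{2835 \sqrt{\pi}}{16 a^{\frac{11}{2}}},$$
and the integrand here is $(-1)^{5}$ times the target integrand, so $I = (-1)^{5}\,\frac{d^{5}J}{da^{5}} = \frac{2835 \sqrt{\pi}}{16 a^{\frac{11}{2}}}$.

Setting $a = \frac{1}{5}$:
$$I = \frac{8859375 \sqrt{5} \sqrt{\pi}}{16}.$$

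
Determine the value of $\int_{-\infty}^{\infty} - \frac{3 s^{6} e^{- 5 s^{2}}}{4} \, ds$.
$- \frac{9 \sqrt{5} \sqrt{\pi}}{4000}$

Consider the simpler parametrised integral
$$J(a) = \int_{-\infty}^{\infty} - \frac{3 e^{- a s^{2}}}{4} \, ds = - \frac{3 \sqrt{\pi}}{4 \sqrt{a}}.$$

Differentiating under the integral sign brings down a factor of $(-s^2)$:
$$\frac{dJ}{da} = \int_{-\infty}^{\infty} \frac{3 s^{2} e^{- a s^{2}}}{4} \, ds = \frac{3 \sqrt{\pi}}{8 a^{\frac{3}{2}}}.$$

Repeating $3$ times in total — each differentiation brings down another $(-s^2)$ — gives
$$\frac{d^{3}J}{da^{3}} = \int_{-\infty}^{\infty} \frac{3 s^{6} e^{- a s^{2}}}{4} \, ds = \frac{45 \sqrt{\pi}}{32 a^{\frac{7}{2}}},$$
and the integrand here is $(-1)^{3}$ times the target integrand, so $I = (-1)^{3}\,\frac{d^{3}J}{da^{3}} = - \frac{45 \sqrt{\pi}}{32 a^{\frac{7}{2}}}$.

Setting $a = 5$:
$$I = - \frac{9 \sqrt{5} \sqrt{\pi}}{4000}.$$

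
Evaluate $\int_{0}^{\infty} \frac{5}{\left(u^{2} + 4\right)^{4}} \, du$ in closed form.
$\frac{25 \pi}{4096}$

Begin with the known result
$$J(a) = \int_{0}^{\infty} \frac{5}{a^{2} + u^{2}} \, du = \frac{5 \pi}{2 a}.$$

Differentiating under the integral sign with respect to $a$,
$$\frac{dJ}{da} = \int_{0}^{\infty} - \frac{10 a}{\left(a^{2} + u^{2}\right)^{2}} \, du = - \frac{5 \pi}{2 a^{2}},$$
so $\int_{0}^{\infty} \frac{5}{\left(a^{2} + u^{2}\right)^{2}} \, du = \frac{5 \pi}{4 a^{3}}$.

Repeating — each differentiation of $1/(u^2+a^2)^j$ produces $-2ja/(u^2+a^2)^{j+1}$ — and dividing through by $-2ja$ at each step yields, after $3$ differentiations in total,
$$\int_{0}^{\infty} \frac{5}{\left(a^{2} + u^{2}\right)^{4}} \, du = \frac{25 \pi}{32 a^{7}}.$$

Setting $a = 2$:
$$I = \frac{25 \pi}{4096}.$$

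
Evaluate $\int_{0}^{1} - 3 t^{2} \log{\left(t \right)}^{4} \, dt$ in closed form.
$- \frac{8}{27}$

Start from the elementary integral
$$J(a) = \int_{0}^{1} - 3 t^{a} \, dt = - \frac{3}{a + 1}.$$

Differentiating under the integral sign brings down a factor of $\ln t$:
$$\frac{dJ}{da} = \int_{0}^{1} - 3 t^{a} \log{\left(t \right)} \, dt = \frac{3}{\left(a + 1\right)^{2}}.$$

Repeating $4$ times in total — each differentiation brings down another $\ln t$ — gives
$$\frac{d^{4}J}{da^{4}} = \int_{0}^{1} - 3 t^{a} \log{\left(t \right)}^{4} \, dt = - \frac{72}{\left(a + 1\right)^{5}},$$
and the integrand here is exactly the target integrand, so $I = - \frac{72}{\left(a + 1\right)^{5}}$.

Setting $a = 2$:
$$I = - \frac{8}{27}.$$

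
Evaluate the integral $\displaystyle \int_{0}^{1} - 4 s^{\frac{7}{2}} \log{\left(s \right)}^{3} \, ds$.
$\frac{128}{2187}$

Consider the simpler parametrised integral
$$J(a) = \int_{0}^{1} - 4 s^{a} \, ds = - \frac{4}{a + 1}.$$

Differentiating under the integral sign brings down a factor of $\ln s$:
$$\frac{dJ}{da} = \int_{0}^{1} - 4 s^{a} \log{\left(s \right)} \, ds = \frac{4}{\left(a + 1\right)^{2}}.$$

Repeating $3$ times in total — each differentiation brings down another $\ln s$ — gives
$$\frac{d^{3}J}{da^{3}} = \int_{0}^{1} - 4 s^{a} \log{\left(s \right)}^{3} \, ds = \frac{24}{\left(a + 1\right)^{4}},$$
and the integrand here is exactly the target integrand, so $I = \frac{24}{\left(a + 1\right)^{4}}$.

Setting $a = \frac{7}{2}$:
$$I = \frac{128}{2187}.$$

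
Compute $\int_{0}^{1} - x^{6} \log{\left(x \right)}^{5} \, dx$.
$\frac{120}{117649}$

Start from the elementary integral
$$J(a) = \int_{0}^{1} - x^{a} \, dx = - \frac{1}{a + 1}.$$

Differentiating under the integral sign brings down a factor of $\ln x$:
$$\frac{dJ}{da} = \int_{0}^{1} - x^{a} \log{\left(x \right)} \, dx = \frac{1}{\left(a + 1\right)^{2}}.$$

Repeating $5$ times in total — each differentiation brings down another $\ln x$ — gives
$$\frac{d^{5}J}{da^{5}} = \int_{0}^{1} - x^{a} \log{\left(x \right)}^{5} \, dx = \frac{120}{\left(a + 1\right)^{6}},$$
and the integrand here is exactly the target integrand, so $I = \frac{120}{\left(a + 1\right)^{6}}$.

Setting $a = 6$:
$$I = \frac{120}{117649}.$$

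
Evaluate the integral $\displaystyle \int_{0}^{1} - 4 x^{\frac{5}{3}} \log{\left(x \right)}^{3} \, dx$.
$\frac{243}{512}$

Start from the elementary integral
$$J(a) = \int_{0}^{1} - 4 x^{a} \, dx = - \frac{4}{a + 1}.$$

Differentiating under the integral sign brings down a factor of $\ln x$:
$$\frac{dJ}{da} = \int_{0}^{1} - 4 x^{a} \log{\left(x \right)} \, dx = \frac{4}{\left(a + 1\right)^{2}}.$$

Repeating $3$ times in total — each differentiation brings down another $\ln x$ — gives
$$\frac{d^{3}J}{da^{3}} = \int_{0}^{1} - 4 x^{a} \log{\left(x \right)}^{3} \, dx = \frac{24}{\left(a + 1\right)^{4}},$$
and the integrand here is exactly the target integrand, so $I = \frac{24}{\left(a + 1\right)^{4}}$.

Setting $a = \frac{5}{3}$:
$$I = \frac{243}{512}.$$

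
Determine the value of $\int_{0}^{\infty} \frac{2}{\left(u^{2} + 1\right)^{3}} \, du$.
$\frac{3 \pi}{8}$

Begin with the known result
$$J(a) = \int_{0}^{\infty} \frac{2}{a^{2} + u^{2}} \, du = \frac{\pi}{a}.$$

Differentiating under the integral sign with respect to $a$,
$$\frac{dJ}{da} = \int_{0}^{\infty} - \frac{4 a}{\left(a^{2} + u^{2}\right)^{2}} \, du = - \frac{\pi}{a^{2}},$$
so $\int_{0}^{\infty} \frac{2}{\left(a^{2} + u^{2}\right)^{2}} \, du = \frac{\pi}{2 a^{3}}$.

Repeating — each differentiation of $1/(u^2+a^2)^j$ produces $-2ja/(u^2+a^2)^{j+1}$ — and dividing through by $-2ja$ at each step yields, after $2$ differentiations in total,
$$\int_{0}^{\infty} \frac{2}{\left(a^{2} + u^{2}\right)^{3}} \, du = \frac{3 \pi}{8 a^{5}}.$$

Setting $a = 1$:
$$I = \frac{3 \pi}{8}.$$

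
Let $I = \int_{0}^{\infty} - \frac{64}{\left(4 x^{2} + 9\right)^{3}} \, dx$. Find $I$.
$- \frac{2 \pi}{81}$

Begin with the known result
$$J(a) = \int_{0}^{\infty} - \frac{1}{a^{2} + x^{2}} \, dx = - \frac{\pi}{2 a}.$$

Differentiating under the integral sign with respect to $a$,
$$\frac{dJ}{da} = \int_{0}^{\infty} \frac{2 a}{\left(a^{2} + x^{2}\right)^{2}} \, dx = \frac{\pi}{2 a^{2}},$$
so $\int_{0}^{\infty} - \frac{1}{\left(a^{2} + x^{2}\right)^{2}} \, dx = - \frac{\pi}{4 a^{3}}$.

Repeating — each differentiation of $1/(x^2+a^2)^j$ produces $-2ja/(x^2+a^2)^{j+1}$ — and dividing through by $-2ja$ at each step yields, after $2$ differentiations in total,
$$\int_{0}^{\infty} - \frac{1}{\left(a^{2} + x^{2}\right)^{3}} \, dx = - \frac{3 \pi}{16 a^{5}}.$$

Setting $a = \frac{3}{2}$:
$$I = - \frac{2 \pi}{81}.$$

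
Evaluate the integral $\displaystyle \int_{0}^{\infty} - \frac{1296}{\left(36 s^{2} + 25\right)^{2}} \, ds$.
$- \frac{54 \pi}{125}$

Begin with the known result
$$J(a) = \int_{0}^{\infty} - \frac{1}{a^{2} + s^{2}} \, ds = - \frac{\pi}{2 a}.$$

Differentiating under the integral sign with respect to $a$,
$$\frac{dJ}{da} = \int_{0}^{\infty} \frac{2 a}{\left(a^{2} + s^{2}\right)^{2}} \, ds = \frac{\pi}{2 a^{2}},$$
so $\int_{0}^{\infty} - \frac{1}{\left(a^{2} + s^{2}\right)^{2}} \, ds = - \frac{\pi}{4 a^{3}}$.

Setting $a = \frac{5}{6}$:
$$I = - \frac{54 \pi}{125}.$$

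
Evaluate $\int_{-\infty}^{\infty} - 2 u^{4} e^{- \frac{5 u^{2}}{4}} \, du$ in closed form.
$- \frac{48 \sqrt{5} \sqrt{\pi}}{125}$

Begin with the known integral
$$J(a) = \int_{-\infty}^{\infty} - 2 e^{- a u^{2}} \, du = - \frac{2 \sqrt{\pi}}{\sqrt{a}}.$$

Differentiating under the integral sign brings down a factor of $(-u^2)$:
$$\frac{dJ}{da} = \int_{-\infty}^{\infty} 2 u^{2} e^{- a u^{2}} \, du = \frac{\sqrt{\pi}}{a^{\frac{3}{2}}}.$$

Repeating twice in total — each differentiation brings down another $(-u^2)$ — gives
$$\frac{d^{2}J}{da^{2}} = \int_{-\infty}^{\infty} - 2 u^{4} e^{- a u^{2}} \, du = - \frac{3 \sqrt{\pi}}{2 a^{\frac{5}{2}}},$$
and the integrand here is exactly the target integrand, so $I = - \frac{3 \sqrt{\pi}}{2 a^{\frac{5}{2}}}$.

Setting $a = \frac{5}{4}$:
$$I = - \frac{48 \sqrt{5} \sqrt{\pi}}{125}.$$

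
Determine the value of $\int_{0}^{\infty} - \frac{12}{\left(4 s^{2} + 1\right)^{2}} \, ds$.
$- \frac{3 \pi}{2}$

Start from the standard arctangent integral
$$J(a) = \int_{0}^{\infty} - \frac{3}{4 \left(a^{2} + s^{2}\right)} \, ds = - \frac{3 \pi}{8 a}.$$

Differentiating under the integral sign with respect to $a$,
$$\frac{dJ}{da} = \int_{0}^{\infty} \frac{3 a}{2 \left(a^{2} + s^{2}\right)^{2}} \, ds = \frac{3 \pi}{8 a^{2}},$$
so $\int_{0}^{\infty} - \frac{3}{4 \left(a^{2} + s^{2}\right)^{2}} \, ds = - \frac{3 \pi}{16 a^{3}}$.

Setting $a = \frac{1}{2}$:
$$I = - \frac{3 \pi}{2}.$$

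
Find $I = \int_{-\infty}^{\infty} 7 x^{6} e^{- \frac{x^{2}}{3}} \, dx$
$\frac{2835 \sqrt{3} \sqrt{\pi}}{8}$

Start from the elementary integral
$$J(a) = \int_{-\infty}^{\infty} 7 e^{- a x^{2}} \, dx = \frac{7 \sqrt{\pi}}{\sqrt{a}}.$$

Differentiating under the integral sign brings down a factor of $(-x^2)$:
$$\frac{dJ}{da} = \int_{-\infty}^{\infty} - 7 x^{2} e^{- a x^{2}} \, dx = - \frac{7 \sqrt{\pi}}{2 a^{\frac{3}{2}}}.$$

Repeating $3$ times in total — each differentiation brings down another $(-x^2)$ — gives
$$\frac{d^{3}J}{da^{3}} = \int_{-\infty}^{\infty} - 7 x^{6} e^{- a x^{2}} \, dx = - \frac{105 \sqrt{\pi}}{8 a^{\frac{7}{2}}},$$
and the integrand here is $(-1)^{3}$ times the target integrand, so $I = (-1)^{3}\,\frac{d^{3}J}{da^{3}} = \frac{105 \sqrt{\pi}}{8 a^{\frac{7}{2}}}$.

Setting $a = \frac{1}{3}$:
$$I = \frac{2835 \sqrt{3} \sqrt{\pi}}{8}.$$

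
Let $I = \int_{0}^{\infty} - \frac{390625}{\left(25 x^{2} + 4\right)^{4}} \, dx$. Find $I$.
$- \frac{390625 \pi}{4096}$

Start from the standard arctangent integral
$$J(a) = \int_{0}^{\infty} - \frac{1}{a^{2} + x^{2}} \, dx = - \frac{\pi}{2 a}.$$

Differentiating under the integral sign with respect to $a$,
$$\frac{dJ}{da} = \int_{0}^{\infty} \frac{2 a}{\left(a^{2} + x^{2}\right)^{2}} \, dx = \frac{\pi}{2 a^{2}},$$
so $\int_{0}^{\infty} - \frac{1}{\left(a^{2} + x^{2}\right)^{2}} \, dx = - \frac{\pi}{4 a^{3}}$.

Repeating — each differentiation of $1/(x^2+a^2)^j$ produces $-2ja/(x^2+a^2)^{j+1}$ — and dividing through by $-2ja$ at each step yields, after $3$ differentiations in total,
$$\int_{0}^{\infty} - \frac{1}{\left(a^{2} + x^{2}\right)^{4}} \, dx = - \frac{5 \pi}{32 a^{7}}.$$

Setting $a = \frac{2}{5}$:
$$I = - \frac{390625 \pi}{4096}.$$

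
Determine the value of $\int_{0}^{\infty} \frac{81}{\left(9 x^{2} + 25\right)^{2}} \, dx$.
$\frac{27 \pi}{500}$

Start from the standard arctangent integral
$$J(a) = \int_{0}^{\infty} \frac{1}{a^{2} + x^{2}} \, dx = \frac{\pi}{2 a}.$$

Differentiating under the integral sign with respect to $a$,
$$\frac{dJ}{da} = \int_{0}^{\infty} - \frac{2 a}{\left(a^{2} + x^{2}\right)^{2}} \, dx = - \frac{\pi}{2 a^{2}},$$
so $\int_{0}^{\infty} \frac{1}{\left(a^{2} + x^{2}\right)^{2}} \, dx = \frac{\pi}{4 a^{3}}$.

Setting $a = \frac{5}{3}$:
$$I = \frac{27 \pi}{500}.$$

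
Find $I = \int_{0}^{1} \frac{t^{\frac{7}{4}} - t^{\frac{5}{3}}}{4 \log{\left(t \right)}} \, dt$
$- \frac{5 \log{\left(2 \right)}}{4} + \frac{\log{\left(3 \right)}}{4} + \frac{\log{\left(11 \right)}}{4}$

Introduce a parameter $a$ in the exponent: let $I(a) = \int_{0}^{1} \frac{t^{\frac{7}{4}} - t^{a}}{4 \log{\left(t \right)}} \, dt$.

Since $\dfrac{\partial}{\partial a}\,t^{a} = t^{a} \ln t$, the $\ln t$ in the denominator cancels and
$$\frac{dI}{da} = \int_{0}^{1} - \frac{1}{4} t^{a} \, dt = - \frac{1}{4} \left[\frac{t^{a+1}}{a+1}\right]_0^1 = - \frac{1}{4 a + 4}.$$

Integrating with respect to $a$ gives $I(a) = - \frac{\log{\left(a + 1 \right)}}{4} - \frac{\log{\left(2 \right)}}{2} + \frac{\log{\left(11 \right)}}{4} + C$.

At $a = \frac{7}{4}$ the integrand is identically $0$, so $I(\frac{7}{4}) = 0$. The closed form gives $0$, hence $C = 0$.

Setting $a = \frac{5}{3}$:
$$I = - \frac{5 \log{\left(2 \right)}}{4} + \frac{\log{\left(3 \right)}}{4} + \frac{\log{\left(11 \right)}}{4}.$$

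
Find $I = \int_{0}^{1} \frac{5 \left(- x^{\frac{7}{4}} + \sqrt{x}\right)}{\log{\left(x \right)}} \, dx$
$- \log{\left(\frac{161051}{7776} \right)}$

Introduce a parameter $a$ in the exponent: let $I(a) = \int_{0}^{1} \frac{5 \left(\sqrt{x} - x^{a}\right)}{\log{\left(x \right)}} \, dx$.

Since $\dfrac{\partial}{\partial a}\,x^{a} = x^{a} \ln x$, the $\ln x$ in the denominator cancels and
$$\frac{dI}{da} = \int_{0}^{1} -5 x^{a} \, dx = -5 \left[\frac{x^{a+1}}{a+1}\right]_0^1 = - \frac{5}{a + 1}.$$

Integrating with respect to $a$ gives $I(a) = - \log{\left(\frac{32 \left(a + 1\right)^{5}}{243} \right)} + C$.

At $a = \frac{1}{2}$ the integrand is identically $0$, so $I(\frac{1}{2}) = 0$. The closed form gives $0$, hence $C = 0$.

Setting $a = \frac{7}{4}$:
$$I = - \log{\left(\frac{161051}{7776} \right)}.$$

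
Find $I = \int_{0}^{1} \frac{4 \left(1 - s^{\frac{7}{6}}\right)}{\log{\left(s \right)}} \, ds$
$- \log{\left(\frac{28561}{1296} \right)}$

Replace the exponent $\frac{7}{6}$ by a parameter $a$: let $I(a) = \int_{0}^{1} \frac{4 \left(1 - s^{a}\right)}{\log{\left(s \right)}} \, ds$.

Since $\dfrac{\partial}{\partial a}\,s^{a} = s^{a} \ln s$, the $\ln s$ in the denominator cancels and
$$\frac{dI}{da} = \int_{0}^{1} -4 s^{a} \, ds = -4 \left[\frac{s^{a+1}}{a+1}\right]_0^1 = - \frac{4}{a + 1}.$$

Integrating with respect to $a$ gives $I(a) = - 4 \log{\left(a + 1 \right)} + C$.

At $a = 0$ the integrand is identically $0$, so $I(0) = 0$. The closed form gives $0$, hence $C = 0$.

Setting $a = \frac{7}{6}$:
$$I = - \log{\left(\frac{28561}{1296} \right)}.$$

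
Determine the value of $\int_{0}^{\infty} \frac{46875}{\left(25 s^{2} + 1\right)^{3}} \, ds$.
$\frac{28125 \pi}{16}$

Start from the standard arctangent integral
$$J(a) = \int_{0}^{\infty} \frac{3}{a^{2} + s^{2}} \, ds = \frac{3 \pi}{2 a}.$$

Differentiating under the integral sign with respect to $a$,
$$\frac{dJ}{da} = \int_{0}^{\infty} - \frac{6 a}{\left(a^{2} + s^{2}\right)^{2}} \, ds = - \frac{3 \pi}{2 a^{2}},$$
so $\int_{0}^{\infty} \frac{3}{\left(a^{2} + s^{2}\right)^{2}} \, ds = \frac{3 \pi}{4 a^{3}}$.

Repeating — each differentiation of $1/(s^2+a^2)^j$ produces $-2ja/(s^2+a^2)^{j+1}$ — and dividing through by $-2ja$ at each step yields, after $2$ differentiations in total,
$$\int_{0}^{\infty} \frac{3}{\left(a^{2} + s^{2}\right)^{3}} \, ds = \frac{9 \pi}{16 a^{5}}.$$

Setting $a = \frac{1}{5}$:
$$I = \frac{28125 \pi}{16}.$$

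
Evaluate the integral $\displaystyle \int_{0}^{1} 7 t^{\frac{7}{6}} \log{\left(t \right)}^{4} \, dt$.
$\frac{1306368}{371293}$

Begin with the known integral
$$J(a) = \int_{0}^{1} 7 t^{a} \, dt = \frac{7}{a + 1}.$$

Differentiating under the integral sign brings down a factor of $\ln t$:
$$\frac{dJ}{da} = \int_{0}^{1} 7 t^{a} \log{\left(t \right)} \, dt = - \frac{7}{\left(a + 1\right)^{2}}.$$

Repeating $4$ times in total — each differentiation brings down another $\ln t$ — gives
$$\frac{d^{4}J}{da^{4}} = \int_{0}^{1} 7 t^{a} \log{\left(t \right)}^{4} \, dt = \frac{168}{\left(a + 1\right)^{5}},$$
and the integrand here is exactly the target integrand, so $I = \frac{168}{\left(a + 1\right)^{5}}$.

Setting $a = \frac{7}{6}$:
$$I = \frac{1306368}{371293}.$$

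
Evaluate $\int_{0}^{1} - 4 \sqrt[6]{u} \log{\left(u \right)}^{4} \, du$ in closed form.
$- \frac{746496}{16807}$

Consider the simpler parametrised integral
$$J(a) = \int_{0}^{1} - 4 u^{a} \, du = - \frac{4}{a + 1}.$$

Differentiating under the integral sign brings down a factor of $\ln u$:
$$\frac{dJ}{da} = \int_{0}^{1} - 4 u^{a} \log{\left(u \right)} \, du = \frac{4}{\left(a + 1\right)^{2}}.$$

Repeating $4$ times in total — each differentiation brings down another $\ln u$ — gives
$$\frac{d^{4}J}{da^{4}} = \int_{0}^{1} - 4 u^{a} \log{\left(u \right)}^{4} \, du = - \frac{96}{\left(a + 1\right)^{5}},$$
and the integrand here is exactly the target integrand, so $I = - \frac{96}{\left(a + 1\right)^{5}}$.

Setting $a = \frac{1}{6}$:
$$I = - \frac{746496}{16807}.$$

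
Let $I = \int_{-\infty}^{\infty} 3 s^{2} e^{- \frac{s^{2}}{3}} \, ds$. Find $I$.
$\frac{9 \sqrt{3} \sqrt{\pi}}{2}$

Begin with the known integral
$$J(a) = \int_{-\infty}^{\infty} 3 e^{- a s^{2}} \, ds = \frac{3 \sqrt{\pi}}{\sqrt{a}}.$$

Differentiating under the integral sign brings down a factor of $(-s^2)$:
$$\frac{dJ}{da} = \int_{-\infty}^{\infty} - 3 s^{2} e^{- a s^{2}} \, ds = - \frac{3 \sqrt{\pi}}{2 a^{\frac{3}{2}}}.$$

The integral on the left is $-I$, so $I = \frac{3 \sqrt{\pi}}{2 a^{\frac{3}{2}}}$.

Setting $a = \frac{1}{3}$:
$$I = \frac{9 \sqrt{3} \sqrt{\pi}}{2}.$$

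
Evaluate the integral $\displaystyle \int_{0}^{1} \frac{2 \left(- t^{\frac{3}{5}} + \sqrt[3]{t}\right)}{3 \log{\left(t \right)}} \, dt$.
$- \frac{2 \log{\left(6 \right)}}{3} + \frac{2 \log{\left(5 \right)}}{3}$

Consider the one-parameter family: let $I(a) = \int_{0}^{1} \frac{2 \left(- t^{\frac{3}{5}} + t^{a}\right)}{3 \log{\left(t \right)}} \, dt$.

Since $\dfrac{\partial}{\partial a}\,t^{a} = t^{a} \ln t$, the $\ln t$ in the denominator cancels and
$$\frac{dI}{da} = \int_{0}^{1} \frac{2}{3} t^{a} \, dt = \frac{2}{3} \left[\frac{t^{a+1}}{a+1}\right]_0^1 = \frac{2}{3 \left(a + 1\right)}.$$

Integrating with respect to $a$ gives $I(a) = \log{\left(\frac{5^{\frac{2}{3}} \left(a + 1\right)^{\frac{2}{3}}}{4} \right)} + C$.

At $a = \frac{3}{5}$ the integrand is identically $0$, so $I(\frac{3}{5}) = 0$. The closed form gives $0$, hence $C = 0$.

Setting $a = \frac{1}{3}$:
$$I = - \frac{2 \log{\left(6 \right)}}{3} + \frac{2 \log{\left(5 \right)}}{3}.$$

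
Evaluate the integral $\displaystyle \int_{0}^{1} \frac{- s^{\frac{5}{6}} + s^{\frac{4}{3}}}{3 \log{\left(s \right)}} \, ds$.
$- \frac{\log{\left(11 \right)}}{3} + \frac{\log{\left(14 \right)}}{3}$

Consider the one-parameter family: let $I(a) = \int_{0}^{1} \frac{- s^{\frac{5}{6}} + s^{a}}{3 \log{\left(s \right)}} \, ds$.

Since $\dfrac{\partial}{\partial a}\,s^{a} = s^{a} \ln s$, the $\ln s$ in the denominator cancels and
$$\frac{dI}{da} = \int_{0}^{1} \frac{1}{3} s^{a} \, ds = \frac{1}{3} \left[\frac{s^{a+1}}{a+1}\right]_0^1 = \frac{1}{3 \left(a + 1\right)}.$$

Integrating with respect to $a$ gives $I(a) = \frac{\log{\left(a + 1 \right)}}{3} - \frac{\log{\left(11 \right)}}{3} + \frac{\log{\left(6 \right)}}{3} + C$.

At $a = \frac{5}{6}$ the integrand is identically $0$, so $I(\frac{5}{6}) = 0$. The closed form gives $0$, hence $C = 0$.

Setting $a = \frac{4}{3}$:
$$I = - \frac{\log{\left(11 \right)}}{3} + \frac{\log{\left(14 \right)}}{3}.$$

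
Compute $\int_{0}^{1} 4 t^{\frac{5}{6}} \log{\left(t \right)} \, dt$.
$- \frac{144}{121}$

Start from the elementary integral
$$J(a) = \int_{0}^{1} 4 t^{a} \, dt = \frac{4}{a + 1}.$$

Differentiating under the integral sign brings down a factor of $\ln t$:
$$\frac{dJ}{da} = \int_{0}^{1} 4 t^{a} \log{\left(t \right)} \, dt = - \frac{4}{\left(a + 1\right)^{2}}.$$

The integral on the left is $I$, so $I = - \frac{4}{\left(a + 1\right)^{2}}$.

Setting $a = \frac{5}{6}$:
$$I = - \frac{144}{121}.$$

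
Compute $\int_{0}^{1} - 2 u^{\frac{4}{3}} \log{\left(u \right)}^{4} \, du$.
$- \frac{11664}{16807}$

Start from the elementary integral
$$J(a) = \int_{0}^{1} - 2 u^{a} \, du = - \frac{2}{a + 1}.$$

Differentiating under the integral sign brings down a factor of $\ln u$:
$$\frac{dJ}{da} = \int_{0}^{1} - 2 u^{a} \log{\left(u \right)} \, du = \frac{2}{\left(a + 1\right)^{2}}.$$

Repeating $4$ times in total — each differentiation brings down another $\ln u$ — gives
$$\frac{d^{4}J}{da^{4}} = \int_{0}^{1} - 2 u^{a} \log{\left(u \right)}^{4} \, du = - \frac{48}{\left(a + 1\right)^{5}},$$
and the integrand here is exactly the target integrand, so $I = - \frac{48}{\left(a + 1\right)^{5}}$.

Setting $a = \frac{4}{3}$:
$$I = - \frac{11664}{16807}.$$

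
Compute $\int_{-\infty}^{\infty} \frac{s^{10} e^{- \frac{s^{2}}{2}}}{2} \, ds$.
$\frac{945 \sqrt{2} \sqrt{\pi}}{2}$

Start from the elementary integral
$$J(a) = \int_{-\infty}^{\infty} \frac{e^{- a s^{2}}}{2} \, ds = \frac{\sqrt{\pi}}{2 \sqrt{a}}.$$

Differentiating under the integral sign brings down a factor of $(-s^2)$:
$$\frac{dJ}{da} = \int_{-\infty}^{\infty} - \frac{s^{2} e^{- a s^{2}}}{2} \, ds = - \frac{\sqrt{\pi}}{4 a^{\frac{3}{2}}}.$$

Repeating $5$ times in total — each differentiation brings down another $(-s^2)$ — gives
$$\frac{d^{5}J}{da^{5}} = \int_{-\infty}^{\infty} - \frac{s^{10} e^{- a s^{2}}}{2} \, ds = - \frac{945 \sqrt{\pi}}{64 a^{\frac{11}{2}}},$$
and the integrand here is $(-1)^{5}$ times the target integrand, so $I = (-1)^{5}\,\frac{d^{5}J}{da^{5}} = \frac{945 \sqrt{\pi}}{64 a^{\frac{11}{2}}}$.

Setting $a = \frac{1}{2}$:
$$I = \frac{945 \sqrt{2} \sqrt{\pi}}{2}.$$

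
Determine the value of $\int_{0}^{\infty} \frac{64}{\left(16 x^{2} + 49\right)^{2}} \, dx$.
$\frac{4 \pi}{343}$

Start from the standard arctangent integral
$$J(a) = \int_{0}^{\infty} \frac{1}{4 \left(a^{2} + x^{2}\right)} \, dx = \frac{\pi}{8 a}.$$

Differentiating under the integral sign with respect to $a$,
$$\frac{dJ}{da} = \int_{0}^{\infty} - \frac{a}{2 \left(a^{2} + x^{2}\right)^{2}} \, dx = - \frac{\pi}{8 a^{2}},$$
so $\int_{0}^{\infty} \frac{1}{4 \left(a^{2} + x^{2}\right)^{2}} \, dx = \frac{\pi}{16 a^{3}}$.

Setting $a = \frac{7}{4}$:
$$I = \frac{4 \pi}{343}.$$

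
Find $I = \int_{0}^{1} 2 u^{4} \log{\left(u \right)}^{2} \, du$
$\frac{4}{125}$

Begin with the known integral
$$J(a) = \int_{0}^{1} 2 u^{a} \, du = \frac{2}{a + 1}.$$

Differentiating under the integral sign brings down a factor of $\ln u$:
$$\frac{dJ}{da} = \int_{0}^{1} 2 u^{a} \log{\left(u \right)} \, du = - \frac{2}{\left(a + 1\right)^{2}}.$$

Repeating twice in total — each differentiation brings down another $\ln u$ — gives
$$\frac{d^{2}J}{da^{2}} = \int_{0}^{1} 2 u^{a} \log{\left(u \right)}^{2} \, du = \frac{4}{\left(a + 1\right)^{3}},$$
and the integrand here is exactly the target integrand, so $I = \frac{4}{\left(a + 1\right)^{3}}$.

Setting $a = 4$:
$$I = \frac{4}{125}.$$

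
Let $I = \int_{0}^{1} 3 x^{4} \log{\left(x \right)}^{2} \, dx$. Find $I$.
$\frac{6}{125}$

Start from the elementary integral
$$J(a) = \int_{0}^{1} 3 x^{a} \, dx = \frac{3}{a + 1}.$$

Differentiating under the integral sign brings down a factor of $\ln x$:
$$\frac{dJ}{da} = \int_{0}^{1} 3 x^{a} \log{\left(x \right)} \, dx = - \frac{3}{\left(a + 1\right)^{2}}.$$

Repeating twice in total — each differentiation brings down another $\ln x$ — gives
$$\frac{d^{2}J}{da^{2}} = \int_{0}^{1} 3 x^{a} \log{\left(x \right)}^{2} \, dx = \frac{6}{\left(a + 1\right)^{3}},$$
and the integrand here is exactly the target integrand, so $I = \frac{6}{\left(a + 1\right)^{3}}$.

Setting $a = 4$:
$$I = \frac{6}{125}.$$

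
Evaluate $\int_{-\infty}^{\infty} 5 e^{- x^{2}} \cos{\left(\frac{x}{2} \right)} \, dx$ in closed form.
$\frac{5 \sqrt{\pi}}{e^{\frac{1}{16}}}$

Let $b$ denote the cosine frequency and define $I(b) = \int_{-\infty}^{\infty} 5 e^{- x^{2}} \cos{\left(b x \right)} \, dx$.

Differentiating under the integral sign,
$$I'(b) = \int_{-\infty}^{\infty} - 5 x e^{- x^{2}} \sin{\left(b x \right)} \, dx.$$

Integrate $\int_{-\infty}^{\infty} x \sin(b x)\, e^{- x^{2}}\, dx$ by parts with $u = \sin(b x)$ and $dv = x\, e^{- x^{2}}\, dx$, giving $v = - \frac{e^{- x^{2}}}{2}$. The boundary term vanishes and
$$\int_{-\infty}^{\infty} x \sin(b x)\, e^{- x^{2}}\, dx = \frac{b}{2} \int_{-\infty}^{\infty} \cos(b x)\, e^{- x^{2}}\, dx,$$
so $I'(b) = - \frac{b}{2}\, I(b)$.

This is a separable first-order ODE; solving with the initial condition $I(0) = \int_{-\infty}^{\infty} 5 e^{- x^{2}}\,dx = 5 \sqrt{\pi}$ gives
$$I(b) = 5 \sqrt{\pi} e^{- \frac{b^{2}}{4}}.$$

Setting $b = \frac{1}{2}$:
$$I = \frac{5 \sqrt{\pi}}{e^{\frac{1}{16}}}.$$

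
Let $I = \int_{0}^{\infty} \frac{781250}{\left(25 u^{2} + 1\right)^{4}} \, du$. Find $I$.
$\frac{390625 \pi}{16}$

Begin with the known result
$$J(a) = \int_{0}^{\infty} \frac{2}{a^{2} + u^{2}} \, du = \frac{\pi}{a}.$$

Differentiating under the integral sign with respect to $a$,
$$\frac{dJ}{da} = \int_{0}^{\infty} - \frac{4 a}{\left(a^{2} + u^{2}\right)^{2}} \, du = - \frac{\pi}{a^{2}},$$
so $\int_{0}^{\infty} \frac{2}{\left(a^{2} + u^{2}\right)^{2}} \, du = \frac{\pi}{2 a^{3}}$.

Repeating — each differentiation of $1/(u^2+a^2)^j$ produces $-2ja/(u^2+a^2)^{j+1}$ — and dividing through by $-2ja$ at each step yields, after $3$ differentiations in total,
$$\int_{0}^{\infty} \frac{2}{\left(a^{2} + u^{2}\right)^{4}} \, du = \frac{5 \pi}{16 a^{7}}.$$

Setting $a = \frac{1}{5}$:
$$I = \frac{390625 \pi}{16}.$$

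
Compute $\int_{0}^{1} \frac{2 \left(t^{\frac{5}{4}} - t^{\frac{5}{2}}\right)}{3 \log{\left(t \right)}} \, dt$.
$\log{\left(\frac{3 \sqrt[3]{42}}{14} \right)}$

Introduce a parameter $a$ in the exponent: let $I(a) = \int_{0}^{1} \frac{2 \left(t^{\frac{5}{4}} - t^{a}\right)}{3 \log{\left(t \right)}} \, dt$.

Since $\dfrac{\partial}{\partial a}\,t^{a} = t^{a} \ln t$, the $\ln t$ in the denominator cancels and
$$\frac{dI}{da} = \int_{0}^{1} - \frac{2}{3} t^{a} \, dt = - \frac{2}{3} \left[\frac{t^{a+1}}{a+1}\right]_0^1 = - \frac{2}{3 a + 3}.$$

Integrating with respect to $a$ gives $I(a) = - \frac{2 \log{\left(a + 1 \right)}}{3} - \frac{4 \log{\left(2 \right)}}{3} + \frac{4 \log{\left(3 \right)}}{3} + C$.

At $a = \frac{5}{4}$ the integrand is identically $0$, so $I(\frac{5}{4}) = 0$. The closed form gives $0$, hence $C = 0$.

Setting $a = \frac{5}{2}$:
$$I = \log{\left(\frac{3 \sqrt[3]{42}}{14} \right)}.$$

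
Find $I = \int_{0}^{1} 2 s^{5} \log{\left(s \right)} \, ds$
$- \frac{1}{18}$

Start from the elementary integral
$$J(a) = \int_{0}^{1} 2 s^{a} \, ds = \frac{2}{a + 1}.$$

Differentiating under the integral sign brings down a factor of $\ln s$:
$$\frac{dJ}{da} = \int_{0}^{1} 2 s^{a} \log{\left(s \right)} \, ds = - \frac{2}{\left(a + 1\right)^{2}}.$$

The integral on the left is $I$, so $I = - \frac{2}{\left(a + 1\right)^{2}}$.

Setting $a = 5$:
$$I = - \frac{1}{18}.$$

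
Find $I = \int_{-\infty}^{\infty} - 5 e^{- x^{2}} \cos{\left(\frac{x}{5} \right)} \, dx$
$- \frac{5 \sqrt{\pi}}{e^{\frac{1}{100}}}$

Treat the cosine frequency as a parameter and define $I(b) = \int_{-\infty}^{\infty} - 5 e^{- x^{2}} \cos{\left(b x \right)} \, dx$.

Differentiating under the integral sign,
$$I'(b) = \int_{-\infty}^{\infty} 5 x e^{- x^{2}} \sin{\left(b x \right)} \, dx.$$

Integrate $\int_{-\infty}^{\infty} x \sin(b x)\, e^{- x^{2}}\, dx$ by parts with $u = \sin(b x)$ and $dv = x\, e^{- x^{2}}\, dx$, giving $v = - \frac{e^{- x^{2}}}{2}$. The boundary term vanishes and
$$\int_{-\infty}^{\infty} x \sin(b x)\, e^{- x^{2}}\, dx = \frac{b}{2} \int_{-\infty}^{\infty} \cos(b x)\, e^{- x^{2}}\, dx,$$
so $I'(b) = - \frac{b}{2}\, I(b)$.

This is a separable first-order ODE; solving with the initial condition $I(0) = \int_{-\infty}^{\infty} - 5 e^{- x^{2}}\,dx = - 5 \sqrt{\pi}$ gives
$$I(b) = - 5 \sqrt{\pi} e^{- \frac{b^{2}}{4}}.$$

Setting $b = \frac{1}{5}$:
$$I = - \frac{5 \sqrt{\pi}}{e^{\frac{1}{100}}}.$$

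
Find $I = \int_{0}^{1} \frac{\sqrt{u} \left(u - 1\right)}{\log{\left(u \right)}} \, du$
$- \log{\left(3 \right)} + \log{\left(5 \right)}$

Consider the one-parameter family: let $I(a) = \int_{0}^{1} \frac{u^{\frac{3}{2}} - u^{a}}{\log{\left(u \right)}} \, du$.

Since $\dfrac{\partial}{\partial a}\,u^{a} = u^{a} \ln u$, the $\ln u$ in the denominator cancels and
$$\frac{dI}{da} = \int_{0}^{1} -1 u^{a} \, du = -1 \left[\frac{u^{a+1}}{a+1}\right]_0^1 = - \frac{1}{a + 1}.$$

Integrating with respect to $a$ gives $I(a) = - \log{\left(\frac{2 a}{5} + \frac{2}{5} \right)} + C$.

At $a = \frac{3}{2}$ the integrand is identically $0$, so $I(\frac{3}{2}) = 0$. The closed form gives $0$, hence $C = 0$.

Setting $a = \frac{1}{2}$:
$$I = - \log{\left(3 \right)} + \log{\left(5 \right)}.$$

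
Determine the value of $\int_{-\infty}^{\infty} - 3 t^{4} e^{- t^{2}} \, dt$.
$- \frac{9 \sqrt{\pi}}{4}$

Consider the simpler parametrised integral
$$J(a) = \int_{-\infty}^{\infty} - 3 e^{- a t^{2}} \, dt = - \frac{3 \sqrt{\pi}}{\sqrt{a}}.$$

Differentiating under the integral sign brings down a factor of $(-t^2)$:
$$\frac{dJ}{da} = \int_{-\infty}^{\infty} 3 t^{2} e^{- a t^{2}} \, dt = \frac{3 \sqrt{\pi}}{2 a^{\frac{3}{2}}}.$$

Repeating twice in total — each differentiation brings down another $(-t^2)$ — gives
$$\frac{d^{2}J}{da^{2}} = \int_{-\infty}^{\infty} - 3 t^{4} e^{- a t^{2}} \, dt = - \frac{9 \sqrt{\pi}}{4 a^{\frac{5}{2}}},$$
and the integrand here is exactly the target integrand, so $I = - \frac{9 \sqrt{\pi}}{4 a^{\frac{5}{2}}}$.

Setting $a = 1$:
$$I = - \frac{9 \sqrt{\pi}}{4}.$$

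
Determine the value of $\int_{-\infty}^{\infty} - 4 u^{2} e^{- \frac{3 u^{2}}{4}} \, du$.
$- \frac{16 \sqrt{3} \sqrt{\pi}}{9}$

Consider the simpler parametrised integral
$$J(a) = \int_{-\infty}^{\infty} - 4 e^{- a u^{2}} \, du = - \frac{4 \sqrt{\pi}}{\sqrt{a}}.$$

Differentiating under the integral sign brings down a factor of $(-u^2)$:
$$\frac{dJ}{da} = \int_{-\infty}^{\infty} 4 u^{2} e^{- a u^{2}} \, du = \frac{2 \sqrt{\pi}}{a^{\frac{3}{2}}}.$$

The integral on the left is $-I$, so $I = - \frac{2 \sqrt{\pi}}{a^{\frac{3}{2}}}$.

Setting $a = \frac{3}{4}$:
$$I = - \frac{16 \sqrt{3} \sqrt{\pi}}{9}.$$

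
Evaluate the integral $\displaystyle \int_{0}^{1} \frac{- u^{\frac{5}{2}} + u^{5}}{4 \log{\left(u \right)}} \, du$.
$- \frac{\log{\left(7 \right)}}{4} + \frac{\log{\left(2 \right)}}{4} + \frac{\log{\left(6 \right)}}{4}$

Consider the one-parameter family: let $I(a) = \int_{0}^{1} \frac{- u^{\frac{5}{2}} + u^{a}}{4 \log{\left(u \right)}} \, du$.

Since $\dfrac{\partial}{\partial a}\,u^{a} = u^{a} \ln u$, the $\ln u$ in the denominator cancels and
$$\frac{dI}{da} = \int_{0}^{1} \frac{1}{4} u^{a} \, du = \frac{1}{4} \left[\frac{u^{a+1}}{a+1}\right]_0^1 = \frac{1}{4 \left(a + 1\right)}.$$

Integrating with respect to $a$ gives $I(a) = \frac{\log{\left(a + 1 \right)}}{4} - \frac{\log{\left(7 \right)}}{4} + \frac{\log{\left(2 \right)}}{4} + C$.

At $a = \frac{5}{2}$ the integrand is identically $0$, so $I(\frac{5}{2}) = 0$. The closed form gives $0$, hence $C = 0$.

Setting $a = 5$:
$$I = - \frac{\log{\left(7 \right)}}{4} + \frac{\log{\left(2 \right)}}{4} + \frac{\log{\left(6 \right)}}{4}.$$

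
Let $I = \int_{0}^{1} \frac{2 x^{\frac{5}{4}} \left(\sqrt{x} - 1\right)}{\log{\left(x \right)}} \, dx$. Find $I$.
$- \log{\left(\frac{81}{121} \right)}$

Consider the one-parameter family: let $I(a) = \int_{0}^{1} \frac{2 \left(x^{\frac{7}{4}} - x^{a}\right)}{\log{\left(x \right)}} \, dx$.

Since $\dfrac{\partial}{\partial a}\,x^{a} = x^{a} \ln x$, the $\ln x$ in the denominator cancels and
$$\frac{dI}{da} = \int_{0}^{1} -2 x^{a} \, dx = -2 \left[\frac{x^{a+1}}{a+1}\right]_0^1 = - \frac{2}{a + 1}.$$

Integrating with respect to $a$ gives $I(a) = - \log{\left(\frac{16 \left(a + 1\right)^{2}}{121} \right)} + C$.

At $a = \frac{7}{4}$ the integrand is identically $0$, so $I(\frac{7}{4}) = 0$. The closed form gives $0$, hence $C = 0$.

Setting $a = \frac{5}{4}$:
$$I = - \log{\left(\frac{81}{121} \right)}.$$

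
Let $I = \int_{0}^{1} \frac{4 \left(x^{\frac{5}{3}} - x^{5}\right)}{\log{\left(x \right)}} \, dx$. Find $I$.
$- \log{\left(\frac{6561}{256} \right)}$

Consider the one-parameter family: let $I(a) = \int_{0}^{1} \frac{4 \left(x^{\frac{5}{3}} - x^{a}\right)}{\log{\left(x \right)}} \, dx$.

Since $\dfrac{\partial}{\partial a}\,x^{a} = x^{a} \ln x$, the $\ln x$ in the denominator cancels and
$$\frac{dI}{da} = \int_{0}^{1} -4 x^{a} \, dx = -4 \left[\frac{x^{a+1}}{a+1}\right]_0^1 = - \frac{4}{a + 1}.$$

Integrating with respect to $a$ gives $I(a) = - \log{\left(\frac{81 \left(a + 1\right)^{4}}{4096} \right)} + C$.

At $a = \frac{5}{3}$ the integrand is identically $0$, so $I(\frac{5}{3}) = 0$. The closed form gives $0$, hence $C = 0$.

Setting $a = 5$:
$$I = - \log{\left(\frac{6561}{256} \right)}.$$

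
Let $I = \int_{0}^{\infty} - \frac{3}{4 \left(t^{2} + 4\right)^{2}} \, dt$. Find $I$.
$- \frac{3 \pi}{128}$

Start from the standard arctangent integral
$$J(a) = \int_{0}^{\infty} - \frac{3}{4 \left(a^{2} + t^{2}\right)} \, dt = - \frac{3 \pi}{8 a}.$$

Differentiating under the integral sign with respect to $a$,
$$\frac{dJ}{da} = \int_{0}^{\infty} \frac{3 a}{2 \left(a^{2} + t^{2}\right)^{2}} \, dt = \frac{3 \pi}{8 a^{2}},$$
so $\int_{0}^{\infty} - \frac{3}{4 \left(a^{2} + t^{2}\right)^{2}} \, dt = - \frac{3 \pi}{16 a^{3}}$.

Setting $a = 2$:
$$I = - \frac{3 \pi}{128}.$$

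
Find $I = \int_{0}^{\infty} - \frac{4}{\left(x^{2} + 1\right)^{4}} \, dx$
$- \frac{5 \pi}{8}$

Begin with the known result
$$J(a) = \int_{0}^{\infty} - \frac{4}{a^{2} + x^{2}} \, dx = - \frac{2 \pi}{a}.$$

Differentiating under the integral sign with respect to $a$,
$$\frac{dJ}{da} = \int_{0}^{\infty} \frac{8 a}{\left(a^{2} + x^{2}\right)^{2}} \, dx = \frac{2 \pi}{a^{2}},$$
so $\int_{0}^{\infty} - \frac{4}{\left(a^{2} + x^{2}\right)^{2}} \, dx = - \frac{\pi}{a^{3}}$.

Repeating — each differentiation of $1/(x^2+a^2)^j$ produces $-2ja/(x^2+a^2)^{j+1}$ — and dividing through by $-2ja$ at each step yields, after $3$ differentiations in total,
$$\int_{0}^{\infty} - \frac{4}{\left(a^{2} + x^{2}\right)^{4}} \, dx = - \frac{5 \pi}{8 a^{7}}.$$

Setting $a = 1$:
$$I = - \frac{5 \pi}{8}.$$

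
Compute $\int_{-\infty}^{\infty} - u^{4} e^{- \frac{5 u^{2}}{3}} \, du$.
$- \frac{27 \sqrt{15} \sqrt{\pi}}{500}$

Start from the elementary integral
$$J(a) = \int_{-\infty}^{\infty} - e^{- a u^{2}} \, du = - \frac{\sqrt{\pi}}{\sqrt{a}}.$$

Differentiating under the integral sign brings down a factor of $(-u^2)$:
$$\frac{dJ}{da} = \int_{-\infty}^{\infty} u^{2} e^{- a u^{2}} \, du = \frac{\sqrt{\pi}}{2 a^{\frac{3}{2}}}.$$

Repeating twice in total — each differentiation brings down another $(-u^2)$ — gives
$$\frac{d^{2}J}{da^{2}} = \int_{-\infty}^{\infty} - u^{4} e^{- a u^{2}} \, du = - \frac{3 \sqrt{\pi}}{4 a^{\frac{5}{2}}},$$
and the integrand here is exactly the target integrand, so $I = - \frac{3 \sqrt{\pi}}{4 a^{\frac{5}{2}}}$.

Setting $a = \frac{5}{3}$:
$$I = - \frac{27 \sqrt{15} \sqrt{\pi}}{500}.$$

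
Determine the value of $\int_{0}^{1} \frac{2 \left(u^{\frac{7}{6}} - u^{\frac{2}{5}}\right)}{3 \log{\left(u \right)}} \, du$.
$- \frac{2 \log{\left(42 \right)}}{3} + \frac{2 \log{\left(65 \right)}}{3}$

Consider the one-parameter family: let $I(a) = \int_{0}^{1} \frac{2 \left(- u^{\frac{2}{5}} + u^{a}\right)}{3 \log{\left(u \right)}} \, du$.

Since $\dfrac{\partial}{\partial a}\,u^{a} = u^{a} \ln u$, the $\ln u$ in the denominator cancels and
$$\frac{dI}{da} = \int_{0}^{1} \frac{2}{3} u^{a} \, du = \frac{2}{3} \left[\frac{u^{a+1}}{a+1}\right]_0^1 = \frac{2}{3 \left(a + 1\right)}.$$

Integrating with respect to $a$ gives $I(a) = \log{\left(\frac{5^{\frac{2}{3}} \sqrt[3]{7} \left(a + 1\right)^{\frac{2}{3}}}{7} \right)} + C$.

At $a = \frac{2}{5}$ the integrand is identically $0$, so $I(\frac{2}{5}) = 0$. The closed form gives $0$, hence $C = 0$.

Setting $a = \frac{7}{6}$:
$$I = - \frac{2 \log{\left(42 \right)}}{3} + \frac{2 \log{\left(65 \right)}}{3}.$$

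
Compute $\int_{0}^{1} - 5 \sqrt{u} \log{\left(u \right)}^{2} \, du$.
$- \frac{80}{27}$

Begin with the known integral
$$J(a) = \int_{0}^{1} - 5 u^{a} \, du = - \frac{5}{a + 1}.$$

Differentiating under the integral sign brings down a factor of $\ln u$:
$$\frac{dJ}{da} = \int_{0}^{1} - 5 u^{a} \log{\left(u \right)} \, du = \frac{5}{\left(a + 1\right)^{2}}.$$

Repeating twice in total — each differentiation brings down another $\ln u$ — gives
$$\frac{d^{2}J}{da^{2}} = \int_{0}^{1} - 5 u^{a} \log{\left(u \right)}^{2} \, du = - \frac{10}{\left(a + 1\right)^{3}},$$
and the integrand here is exactly the target integrand, so $I = - \frac{10}{\left(a + 1\right)^{3}}$.

Setting $a = \frac{1}{2}$:
$$I = - \frac{80}{27}.$$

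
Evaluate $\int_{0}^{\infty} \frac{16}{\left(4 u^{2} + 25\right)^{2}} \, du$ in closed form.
$\frac{2 \pi}{125}$

Begin with the known result
$$J(a) = \int_{0}^{\infty} \frac{1}{a^{2} + u^{2}} \, du = \frac{\pi}{2 a}.$$

Differentiating under the integral sign with respect to $a$,
$$\frac{dJ}{da} = \int_{0}^{\infty} - \frac{2 a}{\left(a^{2} + u^{2}\right)^{2}} \, du = - \frac{\pi}{2 a^{2}},$$
so $\int_{0}^{\infty} \frac{1}{\left(a^{2} + u^{2}\right)^{2}} \, du = \frac{\pi}{4 a^{3}}$.

Setting $a = \frac{5}{2}$:
$$I = \frac{2 \pi}{125}.$$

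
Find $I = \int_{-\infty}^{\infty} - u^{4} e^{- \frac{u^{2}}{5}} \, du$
$- \frac{75 \sqrt{5} \sqrt{\pi}}{4}$

Consider the simpler parametrised integral
$$J(a) = \int_{-\infty}^{\infty} - e^{- a u^{2}} \, du = - \frac{\sqrt{\pi}}{\sqrt{a}}.$$

Differentiating under the integral sign brings down a factor of $(-u^2)$:
$$\frac{dJ}{da} = \int_{-\infty}^{\infty} u^{2} e^{- a u^{2}} \, du = \frac{\sqrt{\pi}}{2 a^{\frac{3}{2}}}.$$

Repeating twice in total — each differentiation brings down another $(-u^2)$ — gives
$$\frac{d^{2}J}{da^{2}} = \int_{-\infty}^{\infty} - u^{4} e^{- a u^{2}} \, du = - \frac{3 \sqrt{\pi}}{4 a^{\frac{5}{2}}},$$
and the integrand here is exactly the target integrand, so $I = - \frac{3 \sqrt{\pi}}{4 a^{\frac{5}{2}}}$.

Setting $a = \frac{1}{5}$:
$$I = - \frac{75 \sqrt{5} \sqrt{\pi}}{4}.$$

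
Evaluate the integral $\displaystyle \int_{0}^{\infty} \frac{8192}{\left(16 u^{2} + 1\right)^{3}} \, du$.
$384 \pi$

Start from the standard arctangent integral
$$J(a) = \int_{0}^{\infty} \frac{2}{a^{2} + u^{2}} \, du = \frac{\pi}{a}.$$

Differentiating under the integral sign with respect to $a$,
$$\frac{dJ}{da} = \int_{0}^{\infty} - \frac{4 a}{\left(a^{2} + u^{2}\right)^{2}} \, du = - \frac{\pi}{a^{2}},$$
so $\int_{0}^{\infty} \frac{2}{\left(a^{2} + u^{2}\right)^{2}} \, du = \frac{\pi}{2 a^{3}}$.

Repeating — each differentiation of $1/(u^2+a^2)^j$ produces $-2ja/(u^2+a^2)^{j+1}$ — and dividing through by $-2ja$ at each step yields, after $2$ differentiations in total,
$$\int_{0}^{\infty} \frac{2}{\left(a^{2} + u^{2}\right)^{3}} \, du = \frac{3 \pi}{8 a^{5}}.$$

Setting $a = \frac{1}{4}$:
$$I = 384 \pi.$$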